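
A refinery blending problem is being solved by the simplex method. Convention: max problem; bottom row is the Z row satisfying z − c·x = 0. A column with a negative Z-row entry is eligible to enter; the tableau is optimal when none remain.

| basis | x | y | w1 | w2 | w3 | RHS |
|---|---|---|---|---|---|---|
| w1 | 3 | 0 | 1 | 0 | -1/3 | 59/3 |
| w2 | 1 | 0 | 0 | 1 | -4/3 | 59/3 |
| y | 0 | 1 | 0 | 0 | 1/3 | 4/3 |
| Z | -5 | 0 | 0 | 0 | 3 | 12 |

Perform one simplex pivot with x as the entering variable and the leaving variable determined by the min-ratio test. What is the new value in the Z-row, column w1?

5/3

Ratio test on column x — row 1: (59/3)/3 = 59/9; row 2: (59/3)/1 = 59/3; row 3: entry 0 ≤ 0. Minimum is 59/9 at row 1 (w1 leaves); pivot element 3.
Divide row 1 by 3; eliminate column x from the other rows.
Z-row update in column w1: 0 − (-5)·(1/3) = 5/3.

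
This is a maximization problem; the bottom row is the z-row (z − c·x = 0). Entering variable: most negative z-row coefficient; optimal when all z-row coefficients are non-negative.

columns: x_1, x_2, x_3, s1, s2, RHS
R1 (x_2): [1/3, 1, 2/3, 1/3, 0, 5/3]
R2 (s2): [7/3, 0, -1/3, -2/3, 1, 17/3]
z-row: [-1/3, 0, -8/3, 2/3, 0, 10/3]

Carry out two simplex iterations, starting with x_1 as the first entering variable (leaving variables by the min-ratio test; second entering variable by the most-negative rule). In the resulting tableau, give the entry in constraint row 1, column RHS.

Ratio test on column x_1 — row 1: (5/3)/(1/3) = 5; row 2: (17/3)/(7/3) = 17/7. Minimum is 17/7 at row 2 (s2 leaves); pivot element 7/3.
Divide row 2 by 7/3; eliminate column x_1 from the other rows.
Second iteration: most negative z-row entry is -19/7 in column x_3, so x_3 enters.
Ratio test on column x_3 — row 1: (6/7)/(5/7) = 6/5; row 2: entry -1/7 ≤ 0. Minimum is 6/5 at row 1 (x_2 leaves); pivot element 5/7.
Divide row 1 by 5/7; eliminate column x_3 from the other rows.
After both pivots, the entry at constraint row 1, column RHS is 6/5.

6/5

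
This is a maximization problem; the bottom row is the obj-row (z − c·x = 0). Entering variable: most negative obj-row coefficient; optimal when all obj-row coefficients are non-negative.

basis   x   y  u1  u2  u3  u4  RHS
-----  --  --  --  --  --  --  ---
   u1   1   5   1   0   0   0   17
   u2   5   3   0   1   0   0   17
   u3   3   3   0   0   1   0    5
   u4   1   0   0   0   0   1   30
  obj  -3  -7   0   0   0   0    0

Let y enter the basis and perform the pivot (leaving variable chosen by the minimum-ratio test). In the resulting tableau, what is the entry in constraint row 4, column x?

1

Ratio test on column y — row 1: 17/5 = 17/5; row 2: 17/3 = 17/3; row 3: 5/3 = 5/3; row 4: entry 0 ≤ 0. Minimum is 5/3 at row 3 (u3 leaves); pivot element 3.
Divide row 3 by 3; eliminate column y from the other rows.
Row 4 update in column x: 1 − 0·1 = 1.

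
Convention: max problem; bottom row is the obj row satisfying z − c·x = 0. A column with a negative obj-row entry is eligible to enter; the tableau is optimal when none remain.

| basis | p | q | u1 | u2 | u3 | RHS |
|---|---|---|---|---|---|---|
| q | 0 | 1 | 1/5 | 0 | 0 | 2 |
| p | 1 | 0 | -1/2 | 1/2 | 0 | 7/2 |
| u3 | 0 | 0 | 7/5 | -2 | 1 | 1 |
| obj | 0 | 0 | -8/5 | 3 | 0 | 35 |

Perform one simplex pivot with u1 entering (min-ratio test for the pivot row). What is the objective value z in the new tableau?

Ratio test on column u1 — row 1: 2/(1/5) = 10; row 2: entry -1/2 ≤ 0; row 3: 1/(7/5) = 5/7. Minimum is 5/7 at row 3 (u3 leaves); pivot element 7/5.
Pivot on row 3; the obj-row RHS becomes 35 − (-8/5)·(5/7) = 253/7.

253/7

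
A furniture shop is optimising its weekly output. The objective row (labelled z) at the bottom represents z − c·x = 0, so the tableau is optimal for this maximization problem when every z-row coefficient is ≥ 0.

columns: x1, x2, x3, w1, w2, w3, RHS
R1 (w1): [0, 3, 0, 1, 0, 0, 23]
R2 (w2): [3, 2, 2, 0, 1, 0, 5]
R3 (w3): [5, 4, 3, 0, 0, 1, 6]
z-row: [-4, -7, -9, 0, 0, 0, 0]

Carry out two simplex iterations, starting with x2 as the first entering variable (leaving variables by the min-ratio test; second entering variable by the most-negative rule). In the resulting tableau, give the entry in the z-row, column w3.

Ratio test on column x2 — row 1: 23/3 = 23/3; row 2: 5/2 = 5/2; row 3: 6/4 = 3/2. Minimum is 3/2 at row 3 (w3 leaves); pivot element 4.
Divide row 3 by 4; eliminate column x2 from the other rows.
Second iteration: most negative z-row entry is -15/4 in column x3, so x3 enters.
Ratio test on column x3 — row 1: entry -9/4 ≤ 0; row 2: 2/(1/2) = 4; row 3: (3/2)/(3/4) = 2. Minimum is 2 at row 3 (x2 leaves); pivot element 3/4.
Divide row 3 by 3/4; eliminate column x3 from the other rows.
After both pivots, the entry at the z-row, column w3 is 3.

3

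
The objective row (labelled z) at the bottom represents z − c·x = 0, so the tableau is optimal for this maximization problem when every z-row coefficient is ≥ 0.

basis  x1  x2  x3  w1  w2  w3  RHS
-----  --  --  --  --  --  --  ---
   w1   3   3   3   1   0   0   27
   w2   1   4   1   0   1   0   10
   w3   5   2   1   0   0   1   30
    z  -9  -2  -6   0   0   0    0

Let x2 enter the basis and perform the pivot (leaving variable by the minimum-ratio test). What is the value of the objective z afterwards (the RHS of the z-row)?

Ratio test on column x2 — row 1: 27/3 = 9; row 2: 10/4 = 5/2; row 3: 30/2 = 15. Minimum is 5/2 at row 2 (w2 leaves); pivot element 4.
Pivot on row 2; the z-row RHS becomes 0 − (-2)·(5/2) = 5.

5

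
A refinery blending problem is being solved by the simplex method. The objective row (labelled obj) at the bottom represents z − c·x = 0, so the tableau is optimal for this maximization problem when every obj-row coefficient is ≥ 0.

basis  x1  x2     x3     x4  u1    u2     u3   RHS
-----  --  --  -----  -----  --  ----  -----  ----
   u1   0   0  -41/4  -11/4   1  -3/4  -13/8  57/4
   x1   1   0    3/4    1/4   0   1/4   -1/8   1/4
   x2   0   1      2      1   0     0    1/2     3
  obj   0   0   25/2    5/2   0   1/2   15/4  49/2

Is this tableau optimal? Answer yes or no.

Every obj-row coefficient is ≥ 0, so the tableau is optimal.

yes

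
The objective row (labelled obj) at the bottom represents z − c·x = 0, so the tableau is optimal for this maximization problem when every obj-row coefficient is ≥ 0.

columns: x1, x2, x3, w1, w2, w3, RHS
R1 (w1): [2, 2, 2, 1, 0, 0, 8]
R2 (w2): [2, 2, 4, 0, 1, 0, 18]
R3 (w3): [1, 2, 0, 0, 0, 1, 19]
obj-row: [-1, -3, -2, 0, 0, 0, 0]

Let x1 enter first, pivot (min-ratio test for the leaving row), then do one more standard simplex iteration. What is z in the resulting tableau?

12

Ratio test on column x1 — row 1: 8/2 = 4; row 2: 18/2 = 9; row 3: 19/1 = 19. Minimum is 4 at row 1 (w1 leaves); pivot element 2.
Pivot on row 1; the obj-row RHS becomes 0 − (-1)·4 = 4.
Next entering variable (most negative obj-row entry -2): x2.
Ratio test on column x2 — row 1: 4/1 = 4; row 2: entry 0 ≤ 0; row 3: 15/1 = 15. Minimum is 4 at row 1 (x1 leaves); pivot element 1.
After the second pivot the obj-row RHS is 4 − (-2)·4 = 12.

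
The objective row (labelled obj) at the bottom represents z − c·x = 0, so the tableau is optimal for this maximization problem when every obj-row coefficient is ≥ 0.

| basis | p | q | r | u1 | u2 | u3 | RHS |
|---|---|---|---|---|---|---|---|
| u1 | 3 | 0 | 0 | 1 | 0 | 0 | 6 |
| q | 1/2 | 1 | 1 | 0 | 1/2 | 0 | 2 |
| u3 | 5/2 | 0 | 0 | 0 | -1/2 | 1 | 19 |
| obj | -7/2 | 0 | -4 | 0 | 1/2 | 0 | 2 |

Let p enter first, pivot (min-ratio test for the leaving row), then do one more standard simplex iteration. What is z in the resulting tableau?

Ratio test on column p — row 1: 6/3 = 2; row 2: 2/(1/2) = 4; row 3: 19/(5/2) = 38/5. Minimum is 2 at row 1 (u1 leaves); pivot element 3.
Pivot on row 1; the obj-row RHS becomes 2 − (-7/2)·2 = 9.
Next entering variable (most negative obj-row entry -4): r.
Ratio test on column r — row 1: entry 0 ≤ 0; row 2: 1/1 = 1; row 3: entry 0 ≤ 0. Minimum is 1 at row 2 (q leaves); pivot element 1.
After the second pivot the obj-row RHS is 9 − (-4)·1 = 13.

13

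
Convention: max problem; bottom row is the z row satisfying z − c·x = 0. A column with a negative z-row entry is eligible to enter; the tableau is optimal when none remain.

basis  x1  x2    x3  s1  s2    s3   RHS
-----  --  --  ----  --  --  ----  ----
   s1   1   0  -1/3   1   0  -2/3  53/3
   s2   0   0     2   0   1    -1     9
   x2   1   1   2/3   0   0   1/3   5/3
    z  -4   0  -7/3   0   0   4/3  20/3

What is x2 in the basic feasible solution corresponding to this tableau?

5/3

x2 is basic (row 3); its value is the RHS of that row, 5/3.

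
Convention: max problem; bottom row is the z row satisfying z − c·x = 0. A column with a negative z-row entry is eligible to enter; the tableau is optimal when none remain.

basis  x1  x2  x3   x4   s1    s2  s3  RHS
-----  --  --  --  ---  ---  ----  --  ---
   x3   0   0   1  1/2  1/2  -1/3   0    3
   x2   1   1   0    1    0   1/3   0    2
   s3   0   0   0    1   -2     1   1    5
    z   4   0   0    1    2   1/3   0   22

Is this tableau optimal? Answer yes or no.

Every z-row coefficient is ≥ 0, so the tableau is optimal.

yes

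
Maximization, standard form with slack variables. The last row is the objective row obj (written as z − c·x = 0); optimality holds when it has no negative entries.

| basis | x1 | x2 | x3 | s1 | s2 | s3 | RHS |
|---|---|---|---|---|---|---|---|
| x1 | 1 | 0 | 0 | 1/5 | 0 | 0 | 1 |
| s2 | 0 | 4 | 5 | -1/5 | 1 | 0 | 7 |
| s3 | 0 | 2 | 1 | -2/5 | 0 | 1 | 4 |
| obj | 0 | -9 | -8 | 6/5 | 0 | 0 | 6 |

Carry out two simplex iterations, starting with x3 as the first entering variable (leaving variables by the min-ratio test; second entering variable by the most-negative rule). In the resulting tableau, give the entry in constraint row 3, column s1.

Ratio test on column x3 — row 1: entry 0 ≤ 0; row 2: 7/5 = 7/5; row 3: 4/1 = 4. Minimum is 7/5 at row 2 (s2 leaves); pivot element 5.
Divide row 2 by 5; eliminate column x3 from the other rows.
Second iteration: most negative obj-row entry is -13/5 in column x2, so x2 enters.
Ratio test on column x2 — row 1: entry 0 ≤ 0; row 2: (7/5)/(4/5) = 7/4; row 3: (13/5)/(6/5) = 13/6. Minimum is 7/4 at row 2 (x3 leaves); pivot element 4/5.
Divide row 2 by 4/5; eliminate column x2 from the other rows.
After both pivots, the entry at constraint row 3, column s1 is -3/10.

-3/10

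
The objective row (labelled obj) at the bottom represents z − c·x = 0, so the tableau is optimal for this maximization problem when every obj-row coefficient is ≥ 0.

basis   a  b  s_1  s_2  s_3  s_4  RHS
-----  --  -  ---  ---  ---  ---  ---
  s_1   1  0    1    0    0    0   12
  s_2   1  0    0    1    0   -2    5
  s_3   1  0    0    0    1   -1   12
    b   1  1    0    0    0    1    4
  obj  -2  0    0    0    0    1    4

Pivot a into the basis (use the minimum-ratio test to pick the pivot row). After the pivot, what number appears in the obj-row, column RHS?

12

Ratio test on column a — row 1: 12/1 = 12; row 2: 5/1 = 5; row 3: 12/1 = 12; row 4: 4/1 = 4. Minimum is 4 at row 4 (b leaves); pivot element 1.
Divide row 4 by 1; eliminate column a from the other rows.
obj-row update in column RHS: 4 − (-2)·4 = 12.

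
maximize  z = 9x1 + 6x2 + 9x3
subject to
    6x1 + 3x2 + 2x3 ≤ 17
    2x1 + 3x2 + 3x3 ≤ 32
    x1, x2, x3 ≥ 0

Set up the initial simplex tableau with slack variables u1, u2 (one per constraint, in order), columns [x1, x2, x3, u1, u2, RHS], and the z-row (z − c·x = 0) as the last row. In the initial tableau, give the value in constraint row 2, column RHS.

32

The RHS of constraint 2 is b_2 = 32.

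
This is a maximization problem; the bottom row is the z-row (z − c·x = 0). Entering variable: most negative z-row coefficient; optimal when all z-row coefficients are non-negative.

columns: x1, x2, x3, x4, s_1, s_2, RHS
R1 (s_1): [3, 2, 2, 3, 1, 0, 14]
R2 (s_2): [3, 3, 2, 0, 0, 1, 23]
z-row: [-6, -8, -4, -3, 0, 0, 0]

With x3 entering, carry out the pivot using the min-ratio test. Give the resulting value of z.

28

Ratio test on column x3 — row 1: 14/2 = 7; row 2: 23/2 = 23/2. Minimum is 7 at row 1 (s_1 leaves); pivot element 2.
Pivot on row 1; the z-row RHS becomes 0 − (-4)·7 = 28.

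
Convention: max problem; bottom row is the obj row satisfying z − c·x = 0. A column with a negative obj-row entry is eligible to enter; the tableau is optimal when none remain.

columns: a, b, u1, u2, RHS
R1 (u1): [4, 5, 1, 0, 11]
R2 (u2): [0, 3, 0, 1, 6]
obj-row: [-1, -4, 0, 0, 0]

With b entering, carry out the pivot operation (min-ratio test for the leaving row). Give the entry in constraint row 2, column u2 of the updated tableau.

Ratio test on column b — row 1: 11/5 = 11/5; row 2: 6/3 = 2. Minimum is 2 at row 2 (u2 leaves); pivot element 3.
Divide row 2 by 3; eliminate column b from the other rows.
In the new row 2, the u2 entry is the old entry divided by the pivot: 1/3 = 1/3.

1/3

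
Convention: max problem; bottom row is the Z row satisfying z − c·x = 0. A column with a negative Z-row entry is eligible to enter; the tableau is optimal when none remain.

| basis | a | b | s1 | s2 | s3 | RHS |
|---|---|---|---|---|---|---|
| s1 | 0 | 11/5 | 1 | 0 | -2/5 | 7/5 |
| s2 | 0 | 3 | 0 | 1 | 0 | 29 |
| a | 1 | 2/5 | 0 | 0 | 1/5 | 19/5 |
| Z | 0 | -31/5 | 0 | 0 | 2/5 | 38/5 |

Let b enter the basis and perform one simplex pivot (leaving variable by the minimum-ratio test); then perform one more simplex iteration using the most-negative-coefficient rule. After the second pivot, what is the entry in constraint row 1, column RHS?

Ratio test on column b — row 1: (7/5)/(11/5) = 7/11; row 2: 29/3 = 29/3; row 3: (19/5)/(2/5) = 19/2. Minimum is 7/11 at row 1 (s1 leaves); pivot element 11/5.
Divide row 1 by 11/5; eliminate column b from the other rows.
Second iteration: most negative Z-row entry is -8/11 in column s3, so s3 enters.
Ratio test on column s3 — row 1: entry -2/11 ≤ 0; row 2: (298/11)/(6/11) = 149/3; row 3: (39/11)/(3/11) = 13. Minimum is 13 at row 3 (a leaves); pivot element 3/11.
Divide row 3 by 3/11; eliminate column s3 from the other rows.
After both pivots, the entry at constraint row 1, column RHS is 3.

3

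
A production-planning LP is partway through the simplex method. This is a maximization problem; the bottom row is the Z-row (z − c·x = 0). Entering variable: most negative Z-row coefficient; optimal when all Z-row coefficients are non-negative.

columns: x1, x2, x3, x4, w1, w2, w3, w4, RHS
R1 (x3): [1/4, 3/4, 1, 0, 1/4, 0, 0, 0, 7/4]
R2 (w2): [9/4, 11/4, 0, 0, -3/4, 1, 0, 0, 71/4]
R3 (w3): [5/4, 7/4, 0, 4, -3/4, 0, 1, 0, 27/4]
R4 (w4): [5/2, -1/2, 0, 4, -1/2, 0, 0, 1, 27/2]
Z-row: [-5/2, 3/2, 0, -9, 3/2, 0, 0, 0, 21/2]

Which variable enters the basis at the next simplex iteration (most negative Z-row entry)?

x4

Negative Z-row entries: x1: -5/2, x4: -9.
The most negative is -9 in column x4, so x4 enters.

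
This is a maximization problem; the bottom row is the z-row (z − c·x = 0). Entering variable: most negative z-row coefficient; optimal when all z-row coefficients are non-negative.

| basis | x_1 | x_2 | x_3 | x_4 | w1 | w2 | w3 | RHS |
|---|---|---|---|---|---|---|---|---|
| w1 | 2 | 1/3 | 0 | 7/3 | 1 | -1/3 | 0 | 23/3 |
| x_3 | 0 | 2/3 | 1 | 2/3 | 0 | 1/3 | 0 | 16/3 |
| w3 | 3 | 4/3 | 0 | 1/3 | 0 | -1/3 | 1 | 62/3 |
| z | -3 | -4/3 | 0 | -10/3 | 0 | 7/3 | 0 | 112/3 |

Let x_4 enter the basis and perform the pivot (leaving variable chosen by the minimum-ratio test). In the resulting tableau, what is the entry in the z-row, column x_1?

Ratio test on column x_4 — row 1: (23/3)/(7/3) = 23/7; row 2: (16/3)/(2/3) = 8; row 3: (62/3)/(1/3) = 62. Minimum is 23/7 at row 1 (w1 leaves); pivot element 7/3.
Divide row 1 by 7/3; eliminate column x_4 from the other rows.
z-row update in column x_1: -3 − (-10/3)·(6/7) = -1/7.

-1/7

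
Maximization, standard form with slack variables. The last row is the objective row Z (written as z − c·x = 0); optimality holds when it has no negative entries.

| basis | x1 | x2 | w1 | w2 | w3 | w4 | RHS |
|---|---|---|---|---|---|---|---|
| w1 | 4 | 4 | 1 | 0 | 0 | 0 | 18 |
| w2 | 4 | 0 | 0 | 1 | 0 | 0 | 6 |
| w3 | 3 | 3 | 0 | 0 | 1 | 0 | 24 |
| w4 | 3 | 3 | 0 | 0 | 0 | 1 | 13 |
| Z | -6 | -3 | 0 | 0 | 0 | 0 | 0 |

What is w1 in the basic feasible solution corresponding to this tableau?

w1 is basic (row 1); its value is the RHS of that row, 18.

18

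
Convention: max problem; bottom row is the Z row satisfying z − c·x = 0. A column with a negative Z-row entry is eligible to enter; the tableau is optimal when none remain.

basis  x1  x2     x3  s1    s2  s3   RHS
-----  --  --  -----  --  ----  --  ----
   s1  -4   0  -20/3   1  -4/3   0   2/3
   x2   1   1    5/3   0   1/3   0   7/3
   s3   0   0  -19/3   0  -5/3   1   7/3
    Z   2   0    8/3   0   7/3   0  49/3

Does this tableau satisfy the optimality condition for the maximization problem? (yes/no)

yes

Every Z-row coefficient is ≥ 0, so the tableau is optimal.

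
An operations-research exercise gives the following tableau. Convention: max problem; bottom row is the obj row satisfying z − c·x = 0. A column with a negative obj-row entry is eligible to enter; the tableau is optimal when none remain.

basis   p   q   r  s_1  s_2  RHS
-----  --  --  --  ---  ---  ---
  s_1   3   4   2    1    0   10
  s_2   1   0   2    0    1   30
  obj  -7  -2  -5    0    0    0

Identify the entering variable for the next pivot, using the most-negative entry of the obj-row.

Negative obj-row entries: p: -7, q: -2, r: -5.
The most negative is -7 in column p, so p enters.

p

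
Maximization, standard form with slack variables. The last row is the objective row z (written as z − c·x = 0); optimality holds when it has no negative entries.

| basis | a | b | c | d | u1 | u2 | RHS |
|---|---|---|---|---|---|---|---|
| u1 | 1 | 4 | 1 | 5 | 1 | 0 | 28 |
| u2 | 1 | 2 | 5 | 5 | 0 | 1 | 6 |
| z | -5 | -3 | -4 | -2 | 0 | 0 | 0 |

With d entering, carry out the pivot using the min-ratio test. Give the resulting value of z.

Ratio test on column d — row 1: 28/5 = 28/5; row 2: 6/5 = 6/5. Minimum is 6/5 at row 2 (u2 leaves); pivot element 5.
Pivot on row 2; the z-row RHS becomes 0 − (-2)·(6/5) = 12/5.

12/5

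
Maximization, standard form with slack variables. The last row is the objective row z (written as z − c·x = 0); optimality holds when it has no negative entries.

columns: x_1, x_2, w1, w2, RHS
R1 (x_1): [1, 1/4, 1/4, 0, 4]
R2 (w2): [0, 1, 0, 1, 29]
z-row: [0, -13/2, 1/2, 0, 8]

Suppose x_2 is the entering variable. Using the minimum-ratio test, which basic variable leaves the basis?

x_1

Column x_2 entries and ratios — x_1: 4/(1/4) = 16; w2: 29/1 = 29.
Smallest ratio is 16 in the row of x_1, so x_1 leaves.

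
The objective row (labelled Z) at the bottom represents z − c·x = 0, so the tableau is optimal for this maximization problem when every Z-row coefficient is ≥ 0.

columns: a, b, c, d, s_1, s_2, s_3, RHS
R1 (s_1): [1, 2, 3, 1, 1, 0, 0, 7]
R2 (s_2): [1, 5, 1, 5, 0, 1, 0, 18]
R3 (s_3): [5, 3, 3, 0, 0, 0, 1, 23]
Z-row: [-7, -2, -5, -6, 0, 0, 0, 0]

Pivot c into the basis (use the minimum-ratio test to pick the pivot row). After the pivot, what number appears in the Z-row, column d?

-13/3

Ratio test on column c — row 1: 7/3 = 7/3; row 2: 18/1 = 18; row 3: 23/3 = 23/3. Minimum is 7/3 at row 1 (s_1 leaves); pivot element 3.
Divide row 1 by 3; eliminate column c from the other rows.
Z-row update in column d: -6 − (-5)·(1/3) = -13/3.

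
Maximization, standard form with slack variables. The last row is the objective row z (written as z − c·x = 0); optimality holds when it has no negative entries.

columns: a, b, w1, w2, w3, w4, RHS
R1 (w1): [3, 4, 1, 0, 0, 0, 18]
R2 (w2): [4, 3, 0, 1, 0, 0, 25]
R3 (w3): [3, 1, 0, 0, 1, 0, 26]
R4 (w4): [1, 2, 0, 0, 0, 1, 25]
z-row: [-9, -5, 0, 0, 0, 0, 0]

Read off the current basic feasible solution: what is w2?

25

w2 is basic (row 2); its value is the RHS of that row, 25.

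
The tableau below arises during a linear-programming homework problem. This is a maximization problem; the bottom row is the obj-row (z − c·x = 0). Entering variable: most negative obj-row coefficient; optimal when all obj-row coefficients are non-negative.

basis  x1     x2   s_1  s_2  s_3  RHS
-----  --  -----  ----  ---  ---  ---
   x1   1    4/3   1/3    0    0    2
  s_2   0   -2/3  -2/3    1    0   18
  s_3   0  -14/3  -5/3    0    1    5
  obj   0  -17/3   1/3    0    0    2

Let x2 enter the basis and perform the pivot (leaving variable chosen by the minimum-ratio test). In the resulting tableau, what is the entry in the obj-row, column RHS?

Ratio test on column x2 — row 1: 2/(4/3) = 3/2; row 2: entry -2/3 ≤ 0; row 3: entry -14/3 ≤ 0. Minimum is 3/2 at row 1 (x1 leaves); pivot element 4/3.
Divide row 1 by 4/3; eliminate column x2 from the other rows.
obj-row update in column RHS: 2 − (-17/3)·(3/2) = 21/2.

21/2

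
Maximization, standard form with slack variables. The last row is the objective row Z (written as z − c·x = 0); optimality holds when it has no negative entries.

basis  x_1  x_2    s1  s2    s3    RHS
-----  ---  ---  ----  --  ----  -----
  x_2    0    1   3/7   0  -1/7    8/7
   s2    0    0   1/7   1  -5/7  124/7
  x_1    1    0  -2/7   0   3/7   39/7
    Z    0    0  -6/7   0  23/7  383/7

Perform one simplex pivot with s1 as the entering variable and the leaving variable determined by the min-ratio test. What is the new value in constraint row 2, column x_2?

-1/3

Ratio test on column s1 — row 1: (8/7)/(3/7) = 8/3; row 2: (124/7)/(1/7) = 124; row 3: entry -2/7 ≤ 0. Minimum is 8/3 at row 1 (x_2 leaves); pivot element 3/7.
Divide row 1 by 3/7; eliminate column s1 from the other rows.
Row 2 update in column x_2: 0 − (1/7)·(7/3) = -1/3.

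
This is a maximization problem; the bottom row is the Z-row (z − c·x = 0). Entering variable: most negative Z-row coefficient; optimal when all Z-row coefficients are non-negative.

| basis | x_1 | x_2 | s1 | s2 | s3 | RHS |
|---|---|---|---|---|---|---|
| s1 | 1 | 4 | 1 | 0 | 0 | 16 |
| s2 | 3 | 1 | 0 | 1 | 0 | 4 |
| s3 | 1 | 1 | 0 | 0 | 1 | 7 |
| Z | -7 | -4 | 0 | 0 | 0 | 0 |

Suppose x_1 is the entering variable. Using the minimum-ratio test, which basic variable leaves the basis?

Column x_1 entries and ratios — s1: 16/1 = 16; s2: 4/3 = 4/3; s3: 7/1 = 7.
Smallest ratio is 4/3 in the row of s2, so s2 leaves.

s2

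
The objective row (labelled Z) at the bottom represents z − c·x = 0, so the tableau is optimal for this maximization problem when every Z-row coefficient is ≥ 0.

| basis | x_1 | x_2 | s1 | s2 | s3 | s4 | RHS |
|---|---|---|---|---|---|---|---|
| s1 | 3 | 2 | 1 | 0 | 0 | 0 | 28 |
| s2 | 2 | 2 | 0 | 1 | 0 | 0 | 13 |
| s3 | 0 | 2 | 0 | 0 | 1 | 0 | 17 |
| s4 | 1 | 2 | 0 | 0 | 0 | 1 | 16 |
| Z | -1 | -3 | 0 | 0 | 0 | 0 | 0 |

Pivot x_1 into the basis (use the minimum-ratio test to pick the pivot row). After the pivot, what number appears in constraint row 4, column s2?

-1/2

Ratio test on column x_1 — row 1: 28/3 = 28/3; row 2: 13/2 = 13/2; row 3: entry 0 ≤ 0; row 4: 16/1 = 16. Minimum is 13/2 at row 2 (s2 leaves); pivot element 2.
Divide row 2 by 2; eliminate column x_1 from the other rows.
Row 4 update in column s2: 0 − 1·(1/2) = -1/2.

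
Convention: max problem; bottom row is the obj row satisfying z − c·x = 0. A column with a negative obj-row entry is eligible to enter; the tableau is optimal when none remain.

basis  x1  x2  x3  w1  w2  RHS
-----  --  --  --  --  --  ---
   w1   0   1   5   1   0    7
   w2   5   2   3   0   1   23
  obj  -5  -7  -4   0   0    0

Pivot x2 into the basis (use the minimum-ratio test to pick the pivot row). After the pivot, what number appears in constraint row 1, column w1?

1

Ratio test on column x2 — row 1: 7/1 = 7; row 2: 23/2 = 23/2. Minimum is 7 at row 1 (w1 leaves); pivot element 1.
Divide row 1 by 1; eliminate column x2 from the other rows.
In the new row 1, the w1 entry is the old entry divided by the pivot: 1/1 = 1.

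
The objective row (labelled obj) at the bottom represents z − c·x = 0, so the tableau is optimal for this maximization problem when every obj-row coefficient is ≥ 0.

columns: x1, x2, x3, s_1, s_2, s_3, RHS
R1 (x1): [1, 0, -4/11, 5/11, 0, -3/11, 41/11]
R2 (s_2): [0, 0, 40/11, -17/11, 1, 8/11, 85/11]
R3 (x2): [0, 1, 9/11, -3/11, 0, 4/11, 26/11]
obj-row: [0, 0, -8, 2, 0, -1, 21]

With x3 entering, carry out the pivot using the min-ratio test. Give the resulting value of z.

38

Ratio test on column x3 — row 1: entry -4/11 ≤ 0; row 2: (85/11)/(40/11) = 17/8; row 3: (26/11)/(9/11) = 26/9. Minimum is 17/8 at row 2 (s_2 leaves); pivot element 40/11.
Pivot on row 2; the obj-row RHS becomes 21 − (-8)·(17/8) = 38.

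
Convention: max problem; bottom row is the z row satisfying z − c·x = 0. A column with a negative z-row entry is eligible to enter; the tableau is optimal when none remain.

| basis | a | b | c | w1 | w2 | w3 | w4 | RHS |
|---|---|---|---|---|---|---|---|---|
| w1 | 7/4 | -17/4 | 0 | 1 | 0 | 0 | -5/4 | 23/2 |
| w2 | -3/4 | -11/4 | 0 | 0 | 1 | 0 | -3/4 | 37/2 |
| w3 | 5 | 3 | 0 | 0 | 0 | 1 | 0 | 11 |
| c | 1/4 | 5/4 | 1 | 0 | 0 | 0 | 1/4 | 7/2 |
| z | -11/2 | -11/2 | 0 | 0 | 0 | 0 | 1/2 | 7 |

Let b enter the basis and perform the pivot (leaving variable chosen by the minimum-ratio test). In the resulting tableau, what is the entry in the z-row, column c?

Ratio test on column b — row 1: entry -17/4 ≤ 0; row 2: entry -11/4 ≤ 0; row 3: 11/3 = 11/3; row 4: (7/2)/(5/4) = 14/5. Minimum is 14/5 at row 4 (c leaves); pivot element 5/4.
Divide row 4 by 5/4; eliminate column b from the other rows.
z-row update in column c: 0 − (-11/2)·(4/5) = 22/5.

22/5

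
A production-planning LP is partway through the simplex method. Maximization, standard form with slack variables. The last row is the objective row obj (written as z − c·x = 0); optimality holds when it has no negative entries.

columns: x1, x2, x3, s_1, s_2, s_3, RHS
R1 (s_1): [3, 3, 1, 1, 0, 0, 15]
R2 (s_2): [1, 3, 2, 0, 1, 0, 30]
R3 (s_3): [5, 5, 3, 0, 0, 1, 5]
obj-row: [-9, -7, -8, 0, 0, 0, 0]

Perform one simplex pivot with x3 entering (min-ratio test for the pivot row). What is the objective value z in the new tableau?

40/3

Ratio test on column x3 — row 1: 15/1 = 15; row 2: 30/2 = 15; row 3: 5/3 = 5/3. Minimum is 5/3 at row 3 (s_3 leaves); pivot element 3.
Pivot on row 3; the obj-row RHS becomes 0 − (-8)·(5/3) = 40/3.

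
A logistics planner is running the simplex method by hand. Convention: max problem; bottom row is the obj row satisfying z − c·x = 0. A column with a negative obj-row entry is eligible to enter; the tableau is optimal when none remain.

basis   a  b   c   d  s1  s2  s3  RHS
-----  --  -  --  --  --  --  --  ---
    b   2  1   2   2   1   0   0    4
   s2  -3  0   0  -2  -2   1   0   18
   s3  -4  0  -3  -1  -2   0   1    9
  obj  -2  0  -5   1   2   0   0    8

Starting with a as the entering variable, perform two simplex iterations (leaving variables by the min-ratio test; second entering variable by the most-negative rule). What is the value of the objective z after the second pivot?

Ratio test on column a — row 1: 4/2 = 2; row 2: entry -3 ≤ 0; row 3: entry -4 ≤ 0. Minimum is 2 at row 1 (b leaves); pivot element 2.
Pivot on row 1; the obj-row RHS becomes 8 − (-2)·2 = 12.
Next entering variable (most negative obj-row entry -3): c.
Ratio test on column c — row 1: 2/1 = 2; row 2: 24/3 = 8; row 3: 17/1 = 17. Minimum is 2 at row 1 (a leaves); pivot element 1.
After the second pivot the obj-row RHS is 12 − (-3)·2 = 18.

18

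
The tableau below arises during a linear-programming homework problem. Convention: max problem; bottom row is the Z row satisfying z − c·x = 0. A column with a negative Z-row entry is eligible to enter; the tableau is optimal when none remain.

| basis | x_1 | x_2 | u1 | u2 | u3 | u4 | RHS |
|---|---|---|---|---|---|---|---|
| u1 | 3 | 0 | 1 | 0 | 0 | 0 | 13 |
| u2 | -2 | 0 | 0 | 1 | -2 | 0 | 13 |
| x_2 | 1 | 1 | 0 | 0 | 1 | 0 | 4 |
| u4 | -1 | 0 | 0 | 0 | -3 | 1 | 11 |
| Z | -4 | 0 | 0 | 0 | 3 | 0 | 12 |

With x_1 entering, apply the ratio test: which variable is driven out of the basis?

x_2

Column x_1 entries and ratios — u1: 13/3 = 13/3; u2: -2 ≤ 0, skip; x_2: 4/1 = 4; u4: -1 ≤ 0, skip.
Smallest ratio is 4 in the row of x_2, so x_2 leaves.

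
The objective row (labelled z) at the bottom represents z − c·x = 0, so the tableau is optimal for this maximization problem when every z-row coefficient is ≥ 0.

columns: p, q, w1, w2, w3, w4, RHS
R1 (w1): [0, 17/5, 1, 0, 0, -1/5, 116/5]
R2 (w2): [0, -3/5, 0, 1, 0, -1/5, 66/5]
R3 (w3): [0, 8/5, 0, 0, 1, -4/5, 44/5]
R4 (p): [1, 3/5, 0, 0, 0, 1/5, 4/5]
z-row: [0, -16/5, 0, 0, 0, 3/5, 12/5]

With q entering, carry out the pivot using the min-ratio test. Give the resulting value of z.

Ratio test on column q — row 1: (116/5)/(17/5) = 116/17; row 2: entry -3/5 ≤ 0; row 3: (44/5)/(8/5) = 11/2; row 4: (4/5)/(3/5) = 4/3. Minimum is 4/3 at row 4 (p leaves); pivot element 3/5.
Pivot on row 4; the z-row RHS becomes 12/5 − (-16/5)·(4/3) = 20/3.

20/3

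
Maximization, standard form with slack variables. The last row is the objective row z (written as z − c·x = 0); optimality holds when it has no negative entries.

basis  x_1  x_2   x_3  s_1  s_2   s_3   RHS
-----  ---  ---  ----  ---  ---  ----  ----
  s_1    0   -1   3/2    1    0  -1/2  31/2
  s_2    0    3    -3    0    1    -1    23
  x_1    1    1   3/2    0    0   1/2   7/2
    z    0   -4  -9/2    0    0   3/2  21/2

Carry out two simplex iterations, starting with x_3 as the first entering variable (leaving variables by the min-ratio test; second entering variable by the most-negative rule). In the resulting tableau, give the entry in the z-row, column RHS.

Ratio test on column x_3 — row 1: (31/2)/(3/2) = 31/3; row 2: entry -3 ≤ 0; row 3: (7/2)/(3/2) = 7/3. Minimum is 7/3 at row 3 (x_1 leaves); pivot element 3/2.
Divide row 3 by 3/2; eliminate column x_3 from the other rows.
Second iteration: most negative z-row entry is -1 in column x_2, so x_2 enters.
Ratio test on column x_2 — row 1: entry -2 ≤ 0; row 2: 30/5 = 6; row 3: (7/3)/(2/3) = 7/2. Minimum is 7/2 at row 3 (x_3 leaves); pivot element 2/3.
Divide row 3 by 2/3; eliminate column x_2 from the other rows.
After both pivots, the entry at the z-row, column RHS is 49/2.

49/2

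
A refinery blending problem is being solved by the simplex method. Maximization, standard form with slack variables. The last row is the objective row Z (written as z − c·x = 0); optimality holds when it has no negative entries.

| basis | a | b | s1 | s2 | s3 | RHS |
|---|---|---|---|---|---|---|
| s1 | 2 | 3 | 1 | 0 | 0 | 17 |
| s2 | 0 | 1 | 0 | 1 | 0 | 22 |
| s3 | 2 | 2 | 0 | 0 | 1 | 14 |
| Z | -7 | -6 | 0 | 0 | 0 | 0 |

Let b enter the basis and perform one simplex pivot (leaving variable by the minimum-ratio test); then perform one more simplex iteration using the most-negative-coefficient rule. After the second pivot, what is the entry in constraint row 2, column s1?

-1

Ratio test on column b — row 1: 17/3 = 17/3; row 2: 22/1 = 22; row 3: 14/2 = 7. Minimum is 17/3 at row 1 (s1 leaves); pivot element 3.
Divide row 1 by 3; eliminate column b from the other rows.
Second iteration: most negative Z-row entry is -3 in column a, so a enters.
Ratio test on column a — row 1: (17/3)/(2/3) = 17/2; row 2: entry -2/3 ≤ 0; row 3: (8/3)/(2/3) = 4. Minimum is 4 at row 3 (s3 leaves); pivot element 2/3.
Divide row 3 by 2/3; eliminate column a from the other rows.
After both pivots, the entry at constraint row 2, column s1 is -1.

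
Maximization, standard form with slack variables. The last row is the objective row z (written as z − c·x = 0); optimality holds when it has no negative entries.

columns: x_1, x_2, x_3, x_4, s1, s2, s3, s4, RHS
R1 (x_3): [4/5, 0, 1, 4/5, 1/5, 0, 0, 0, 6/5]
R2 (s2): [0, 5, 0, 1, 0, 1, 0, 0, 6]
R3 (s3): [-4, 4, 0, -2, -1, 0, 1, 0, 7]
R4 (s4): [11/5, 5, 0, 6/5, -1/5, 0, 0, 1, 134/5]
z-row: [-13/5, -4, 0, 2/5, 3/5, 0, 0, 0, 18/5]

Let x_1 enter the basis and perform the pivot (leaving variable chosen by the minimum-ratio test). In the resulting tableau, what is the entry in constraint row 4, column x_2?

Ratio test on column x_1 — row 1: (6/5)/(4/5) = 3/2; row 2: entry 0 ≤ 0; row 3: entry -4 ≤ 0; row 4: (134/5)/(11/5) = 134/11. Minimum is 3/2 at row 1 (x_3 leaves); pivot element 4/5.
Divide row 1 by 4/5; eliminate column x_1 from the other rows.
Row 4 update in column x_2: 5 − (11/5)·0 = 5.

5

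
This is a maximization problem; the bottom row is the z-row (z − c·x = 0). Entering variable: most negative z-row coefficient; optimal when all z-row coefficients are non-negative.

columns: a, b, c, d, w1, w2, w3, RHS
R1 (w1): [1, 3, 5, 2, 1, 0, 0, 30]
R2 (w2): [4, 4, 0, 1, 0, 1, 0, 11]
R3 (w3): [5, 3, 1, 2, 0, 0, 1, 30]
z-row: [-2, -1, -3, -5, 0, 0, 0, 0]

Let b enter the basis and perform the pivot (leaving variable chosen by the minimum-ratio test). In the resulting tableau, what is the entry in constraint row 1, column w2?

Ratio test on column b — row 1: 30/3 = 10; row 2: 11/4 = 11/4; row 3: 30/3 = 10. Minimum is 11/4 at row 2 (w2 leaves); pivot element 4.
Divide row 2 by 4; eliminate column b from the other rows.
Row 1 update in column w2: 0 − 3·(1/4) = -3/4.

-3/4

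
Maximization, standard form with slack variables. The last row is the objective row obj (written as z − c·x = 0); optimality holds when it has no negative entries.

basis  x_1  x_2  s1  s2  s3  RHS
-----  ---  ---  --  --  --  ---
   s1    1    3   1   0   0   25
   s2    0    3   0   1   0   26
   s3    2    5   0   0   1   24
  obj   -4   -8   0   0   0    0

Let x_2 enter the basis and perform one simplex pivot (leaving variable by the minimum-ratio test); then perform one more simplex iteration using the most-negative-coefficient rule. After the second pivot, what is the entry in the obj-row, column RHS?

48

Ratio test on column x_2 — row 1: 25/3 = 25/3; row 2: 26/3 = 26/3; row 3: 24/5 = 24/5. Minimum is 24/5 at row 3 (s3 leaves); pivot element 5.
Divide row 3 by 5; eliminate column x_2 from the other rows.
Second iteration: most negative obj-row entry is -4/5 in column x_1, so x_1 enters.
Ratio test on column x_1 — row 1: entry -1/5 ≤ 0; row 2: entry -6/5 ≤ 0; row 3: (24/5)/(2/5) = 12. Minimum is 12 at row 3 (x_2 leaves); pivot element 2/5.
Divide row 3 by 2/5; eliminate column x_1 from the other rows.
After both pivots, the entry at the obj-row, column RHS is 48.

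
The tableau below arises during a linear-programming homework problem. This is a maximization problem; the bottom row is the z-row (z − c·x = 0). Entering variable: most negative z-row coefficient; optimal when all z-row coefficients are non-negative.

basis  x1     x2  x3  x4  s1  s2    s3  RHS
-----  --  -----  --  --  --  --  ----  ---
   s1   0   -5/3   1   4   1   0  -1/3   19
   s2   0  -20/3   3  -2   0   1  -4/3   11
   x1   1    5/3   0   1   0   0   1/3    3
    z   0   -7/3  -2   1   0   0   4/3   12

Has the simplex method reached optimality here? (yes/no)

no

The z-row has a negative entry -7/3 in column x2, so it is not optimal.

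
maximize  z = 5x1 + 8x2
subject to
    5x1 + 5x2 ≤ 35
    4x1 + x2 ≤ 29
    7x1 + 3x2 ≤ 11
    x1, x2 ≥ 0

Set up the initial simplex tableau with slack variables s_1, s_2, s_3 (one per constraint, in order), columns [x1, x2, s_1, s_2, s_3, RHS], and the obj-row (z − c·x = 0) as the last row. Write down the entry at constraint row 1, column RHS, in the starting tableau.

The RHS of constraint 1 is b_1 = 35.

35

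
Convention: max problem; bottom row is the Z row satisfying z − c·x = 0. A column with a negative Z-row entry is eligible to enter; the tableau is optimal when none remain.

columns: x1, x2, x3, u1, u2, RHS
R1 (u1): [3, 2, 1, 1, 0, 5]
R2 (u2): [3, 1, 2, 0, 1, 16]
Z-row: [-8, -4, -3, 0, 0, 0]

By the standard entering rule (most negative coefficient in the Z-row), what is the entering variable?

Negative Z-row entries: x1: -8, x2: -4, x3: -3.
The most negative is -8 in column x1, so x1 enters.

x1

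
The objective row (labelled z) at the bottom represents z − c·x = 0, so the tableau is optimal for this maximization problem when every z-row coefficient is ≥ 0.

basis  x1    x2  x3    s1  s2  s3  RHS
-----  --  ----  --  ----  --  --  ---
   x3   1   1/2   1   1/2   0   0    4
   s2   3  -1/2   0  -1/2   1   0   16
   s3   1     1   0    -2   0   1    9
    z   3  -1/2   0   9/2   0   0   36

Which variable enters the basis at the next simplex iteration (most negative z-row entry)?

x2

Negative z-row entries: x2: -1/2.
The most negative is -1/2 in column x2, so x2 enters.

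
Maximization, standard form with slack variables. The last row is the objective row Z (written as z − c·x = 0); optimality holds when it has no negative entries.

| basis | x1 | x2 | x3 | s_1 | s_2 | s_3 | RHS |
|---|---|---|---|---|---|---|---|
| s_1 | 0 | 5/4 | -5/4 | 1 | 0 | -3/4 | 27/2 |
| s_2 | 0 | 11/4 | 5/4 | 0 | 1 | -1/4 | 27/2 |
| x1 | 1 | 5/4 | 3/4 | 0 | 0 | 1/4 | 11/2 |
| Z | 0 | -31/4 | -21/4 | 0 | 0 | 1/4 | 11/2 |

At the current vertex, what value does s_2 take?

27/2

s_2 is basic (row 2); its value is the RHS of that row, 27/2.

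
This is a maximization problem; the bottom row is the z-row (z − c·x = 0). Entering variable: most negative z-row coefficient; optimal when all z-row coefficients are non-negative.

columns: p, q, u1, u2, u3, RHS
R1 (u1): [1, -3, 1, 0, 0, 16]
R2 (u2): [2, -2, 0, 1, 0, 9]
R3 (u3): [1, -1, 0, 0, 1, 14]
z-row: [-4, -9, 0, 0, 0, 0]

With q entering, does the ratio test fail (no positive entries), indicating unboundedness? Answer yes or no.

Every constraint-row entry in column q is ≤ 0, so increasing q is unbounded.

yes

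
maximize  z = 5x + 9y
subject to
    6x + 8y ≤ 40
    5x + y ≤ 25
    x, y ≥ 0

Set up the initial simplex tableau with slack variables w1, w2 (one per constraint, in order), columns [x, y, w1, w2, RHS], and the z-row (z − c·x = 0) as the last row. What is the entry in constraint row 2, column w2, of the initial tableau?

1

Slack w2 belongs to constraint 2; its column is the unit vector e_2, so the entry in row 2 is 1.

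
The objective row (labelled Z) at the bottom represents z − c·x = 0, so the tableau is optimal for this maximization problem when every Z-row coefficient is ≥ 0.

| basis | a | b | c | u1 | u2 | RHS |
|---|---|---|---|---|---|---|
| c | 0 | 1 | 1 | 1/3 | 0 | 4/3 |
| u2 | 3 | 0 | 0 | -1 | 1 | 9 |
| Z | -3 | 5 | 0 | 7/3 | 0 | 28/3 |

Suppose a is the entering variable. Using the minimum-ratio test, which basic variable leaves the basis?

u2

Column a entries and ratios — c: 0 ≤ 0, skip; u2: 9/3 = 3.
Smallest ratio is 3 in the row of u2, so u2 leaves.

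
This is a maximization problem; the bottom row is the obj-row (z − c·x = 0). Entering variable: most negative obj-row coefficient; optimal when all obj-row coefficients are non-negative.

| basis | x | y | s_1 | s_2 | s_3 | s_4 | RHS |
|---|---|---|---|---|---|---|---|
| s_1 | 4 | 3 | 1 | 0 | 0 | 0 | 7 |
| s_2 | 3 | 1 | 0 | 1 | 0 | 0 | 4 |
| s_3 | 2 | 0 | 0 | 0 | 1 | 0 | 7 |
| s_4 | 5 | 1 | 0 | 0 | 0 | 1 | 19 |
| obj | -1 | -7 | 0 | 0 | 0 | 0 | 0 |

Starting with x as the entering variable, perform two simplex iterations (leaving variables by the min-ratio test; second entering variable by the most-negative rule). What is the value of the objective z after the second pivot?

8

Ratio test on column x — row 1: 7/4 = 7/4; row 2: 4/3 = 4/3; row 3: 7/2 = 7/2; row 4: 19/5 = 19/5. Minimum is 4/3 at row 2 (s_2 leaves); pivot element 3.
Pivot on row 2; the obj-row RHS becomes 0 − (-1)·(4/3) = 4/3.
Next entering variable (most negative obj-row entry -20/3): y.
Ratio test on column y — row 1: (5/3)/(5/3) = 1; row 2: (4/3)/(1/3) = 4; row 3: entry -2/3 ≤ 0; row 4: entry -2/3 ≤ 0. Minimum is 1 at row 1 (s_1 leaves); pivot element 5/3.
After the second pivot the obj-row RHS is 4/3 − (-20/3)·1 = 8.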